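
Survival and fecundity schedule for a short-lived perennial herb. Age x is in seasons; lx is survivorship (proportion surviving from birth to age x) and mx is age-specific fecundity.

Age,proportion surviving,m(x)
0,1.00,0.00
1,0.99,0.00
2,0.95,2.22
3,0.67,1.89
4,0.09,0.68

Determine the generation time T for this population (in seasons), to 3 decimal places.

2.404

lx·mx: 0, 0, 2.109, 1.2663, 0.0612 → R0 = 3.4365
x·lx·mx: 0, 0, 4.218, 3.7989, 0.2448 → Σ = 8.2617
T = 8.2617 / 3.4365 = 2.404103… → 2.404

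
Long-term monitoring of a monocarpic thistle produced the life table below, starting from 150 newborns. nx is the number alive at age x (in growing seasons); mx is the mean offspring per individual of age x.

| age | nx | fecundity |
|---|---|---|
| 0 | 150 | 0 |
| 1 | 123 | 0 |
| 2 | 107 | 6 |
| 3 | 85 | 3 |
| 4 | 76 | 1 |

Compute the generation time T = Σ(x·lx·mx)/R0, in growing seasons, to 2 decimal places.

lx = nx/n0 = nx/150: 1, 0.82, 0.71333…, 0.56667…, 0.50667…
lx·mx: 0, 0, 4.28…, 1.7…, 0.506667… → R0 = 6.486667…
x·lx·mx: 0, 0, 8.56…, 5.1…, 2.026667… → Σ = 15.686667…
T = 15.686667… / 6.486667… = 2.418294… → 2.42

2.42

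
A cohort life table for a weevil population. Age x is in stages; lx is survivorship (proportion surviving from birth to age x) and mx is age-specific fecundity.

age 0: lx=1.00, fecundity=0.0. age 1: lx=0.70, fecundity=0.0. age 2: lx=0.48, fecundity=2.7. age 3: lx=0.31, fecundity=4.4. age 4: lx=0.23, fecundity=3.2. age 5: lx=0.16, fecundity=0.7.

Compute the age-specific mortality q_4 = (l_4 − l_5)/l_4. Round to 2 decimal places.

q_4 = (l_4 − l_5) / l_4 = (0.23 − 0.16) / 0.23
     = 0.07 / 0.23 = 0.304348… → 0.30

0.30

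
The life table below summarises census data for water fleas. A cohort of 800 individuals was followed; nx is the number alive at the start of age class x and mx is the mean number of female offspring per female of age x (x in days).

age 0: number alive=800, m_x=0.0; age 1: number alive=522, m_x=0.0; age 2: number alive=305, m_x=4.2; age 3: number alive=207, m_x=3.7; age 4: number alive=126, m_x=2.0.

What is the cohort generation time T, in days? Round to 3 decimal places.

2.552

lx = nx/n0 = nx/800: 1, 0.6525, 0.38125, 0.25875, 0.1575
lx·mx: 0, 0, 1.60125, 0.957375, 0.315 → R0 = 2.873625
x·lx·mx: 0, 0, 3.2025, 2.872125, 1.26 → Σ = 7.334625
T = 7.334625 / 2.873625 = 2.552395… → 2.552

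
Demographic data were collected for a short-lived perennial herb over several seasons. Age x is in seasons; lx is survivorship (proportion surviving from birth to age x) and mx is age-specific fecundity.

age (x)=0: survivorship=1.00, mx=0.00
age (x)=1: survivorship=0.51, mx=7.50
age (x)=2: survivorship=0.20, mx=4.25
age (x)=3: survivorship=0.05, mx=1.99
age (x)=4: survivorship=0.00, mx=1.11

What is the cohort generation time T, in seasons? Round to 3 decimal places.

lx·mx: 0, 3.825, 0.85, 0.0995, 0 → R0 = 4.7745
x·lx·mx: 0, 3.825, 1.7, 0.2985, 0 → Σ = 5.8235
T = 5.8235 / 4.7745 = 1.219709… → 1.220

1.220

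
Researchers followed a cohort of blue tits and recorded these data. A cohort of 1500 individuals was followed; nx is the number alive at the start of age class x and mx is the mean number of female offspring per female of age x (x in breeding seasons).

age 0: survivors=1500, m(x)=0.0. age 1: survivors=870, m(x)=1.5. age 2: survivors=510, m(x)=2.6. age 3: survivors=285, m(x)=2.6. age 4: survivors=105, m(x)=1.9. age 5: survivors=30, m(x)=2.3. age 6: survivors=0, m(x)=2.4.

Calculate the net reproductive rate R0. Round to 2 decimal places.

2.43

lx = nx/n0 = nx/1500: 1, 0.58, 0.34, 0.19, 0.07, 0.02, 0
lx·mx by age: 0, 0.87, 0.884, 0.494, 0.133, 0.046, 0
R0 = Σ lx·mx = 2.427 → 2.43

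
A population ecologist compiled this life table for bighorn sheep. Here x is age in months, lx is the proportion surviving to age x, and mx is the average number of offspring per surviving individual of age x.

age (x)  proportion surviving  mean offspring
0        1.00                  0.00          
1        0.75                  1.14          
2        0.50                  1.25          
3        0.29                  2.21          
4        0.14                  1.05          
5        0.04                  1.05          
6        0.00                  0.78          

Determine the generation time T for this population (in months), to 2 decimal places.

2.09

lx·mx: 0, 0.855, 0.625, 0.6409, 0.147, 0.042, 0 → R0 = 2.3099
x·lx·mx: 0, 0.855, 1.25, 1.9227, 0.588, 0.21, 0 → Σ = 4.8257
T = 4.8257 / 2.3099 = 2.089138… → 2.09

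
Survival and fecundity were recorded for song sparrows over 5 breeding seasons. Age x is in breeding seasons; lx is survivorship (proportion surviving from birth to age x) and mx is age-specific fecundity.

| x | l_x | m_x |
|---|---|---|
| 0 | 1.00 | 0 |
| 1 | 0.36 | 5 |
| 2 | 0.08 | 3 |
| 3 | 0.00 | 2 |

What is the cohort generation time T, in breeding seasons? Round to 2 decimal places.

1.12

lx·mx: 0, 1.8, 0.24, 0 → R0 = 2.04
x·lx·mx: 0, 1.8, 0.48, 0 → Σ = 2.28
T = 2.28 / 2.04 = 1.117647… → 1.12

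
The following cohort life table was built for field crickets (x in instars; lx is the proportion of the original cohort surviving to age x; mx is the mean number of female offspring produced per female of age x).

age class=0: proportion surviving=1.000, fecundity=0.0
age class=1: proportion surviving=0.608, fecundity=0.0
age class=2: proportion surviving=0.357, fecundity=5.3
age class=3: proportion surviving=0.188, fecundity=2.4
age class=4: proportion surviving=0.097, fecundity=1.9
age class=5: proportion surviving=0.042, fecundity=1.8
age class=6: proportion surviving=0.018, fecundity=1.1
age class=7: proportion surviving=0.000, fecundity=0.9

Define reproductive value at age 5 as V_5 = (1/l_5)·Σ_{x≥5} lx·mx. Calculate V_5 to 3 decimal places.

2.271

lx·mx for x ≥ 5: 0.0756, 0.0198, 0 → sum = 0.0954
V_5 = 0.0954 / l_5 = 0.0954 / 0.042 = 2.271429… → 2.271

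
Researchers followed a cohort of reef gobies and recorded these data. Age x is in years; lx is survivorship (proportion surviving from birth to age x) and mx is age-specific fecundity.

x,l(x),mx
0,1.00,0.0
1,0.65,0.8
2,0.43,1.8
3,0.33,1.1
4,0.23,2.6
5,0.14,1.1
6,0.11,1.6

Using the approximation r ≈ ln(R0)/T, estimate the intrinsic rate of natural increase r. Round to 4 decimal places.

0.3329

R0 = Σ lx·mx = 0 + 0.52 + 0.774 + 0.363 + 0.598 + 0.154 + 0.176 = 2.585
Σ x·lx·mx = 7.375; T = 7.375/2.585 = 2.853…
r ≈ ln(R0)/T = ln(2.585)/2.853… = 0.332887… → 0.3329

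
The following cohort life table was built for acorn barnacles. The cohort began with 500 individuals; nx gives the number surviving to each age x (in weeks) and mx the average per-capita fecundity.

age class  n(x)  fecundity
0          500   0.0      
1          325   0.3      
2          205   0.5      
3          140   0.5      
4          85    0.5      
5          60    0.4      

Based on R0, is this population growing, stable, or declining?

declining

lx = nx/n0 = nx/500: 1, 0.65, 0.41, 0.28, 0.17, 0.12
R0 = Σ lx·mx = 0 + 0.195 + 0.205 + 0.14 + 0.085 + 0.048 = 0.673
R0 < 1, so the population is declining.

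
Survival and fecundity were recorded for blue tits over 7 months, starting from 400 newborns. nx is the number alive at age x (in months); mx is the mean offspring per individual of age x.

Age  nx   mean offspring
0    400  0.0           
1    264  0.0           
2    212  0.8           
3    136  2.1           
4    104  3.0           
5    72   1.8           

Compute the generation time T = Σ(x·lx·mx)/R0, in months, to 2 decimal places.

3.45

lx = nx/n0 = nx/400: 1, 0.66, 0.53, 0.34, 0.26, 0.18
lx·mx: 0, 0, 0.424, 0.714, 0.78, 0.324 → R0 = 2.242
x·lx·mx: 0, 0, 0.848, 2.142, 3.12, 1.62 → Σ = 7.73
T = 7.73 / 2.242 = 3.447814… → 3.45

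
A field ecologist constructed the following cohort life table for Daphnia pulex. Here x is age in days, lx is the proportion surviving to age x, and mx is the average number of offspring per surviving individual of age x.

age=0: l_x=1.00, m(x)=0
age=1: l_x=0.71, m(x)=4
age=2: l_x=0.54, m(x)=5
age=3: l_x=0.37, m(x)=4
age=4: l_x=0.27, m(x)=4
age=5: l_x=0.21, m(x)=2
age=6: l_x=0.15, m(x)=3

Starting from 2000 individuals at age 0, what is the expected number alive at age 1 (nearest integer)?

1420

Expected survivors = N0 · l_1 = 2000 × 0.71 = 1420 → 1420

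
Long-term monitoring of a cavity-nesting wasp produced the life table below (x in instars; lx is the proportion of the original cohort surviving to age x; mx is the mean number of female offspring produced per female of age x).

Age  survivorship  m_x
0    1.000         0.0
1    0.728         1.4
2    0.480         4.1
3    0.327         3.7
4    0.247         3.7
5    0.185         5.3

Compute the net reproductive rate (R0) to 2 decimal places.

lx·mx by age: 0, 1.0192, 1.968, 1.2099, 0.9139, 0.9805
R0 = Σ lx·mx = 6.0915 → 6.09

6.09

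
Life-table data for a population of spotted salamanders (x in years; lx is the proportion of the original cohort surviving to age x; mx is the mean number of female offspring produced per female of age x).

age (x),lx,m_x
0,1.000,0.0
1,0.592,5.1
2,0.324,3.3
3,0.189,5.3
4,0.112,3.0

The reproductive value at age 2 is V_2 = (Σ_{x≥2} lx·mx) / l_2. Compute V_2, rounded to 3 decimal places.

lx·mx for x ≥ 2: 1.0692, 1.0017, 0.336 → sum = 2.4069
V_2 = 2.4069 / l_2 = 2.4069 / 0.324 = 7.428704… → 7.429

7.429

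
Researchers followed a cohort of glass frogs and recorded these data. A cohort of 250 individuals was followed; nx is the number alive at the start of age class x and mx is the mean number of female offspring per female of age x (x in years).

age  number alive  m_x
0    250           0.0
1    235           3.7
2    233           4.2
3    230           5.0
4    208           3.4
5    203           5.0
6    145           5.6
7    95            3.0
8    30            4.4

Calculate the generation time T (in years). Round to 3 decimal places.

3.715

lx = nx/n0 = nx/250: 1, 0.94, 0.932, 0.92, 0.832, 0.812, 0.58, 0.38, 0.12
lx·mx: 0, 3.478, 3.9144, 4.6, 2.8288, 4.06, 3.248, 1.14, 0.528 → R0 = 23.7972
x·lx·mx: 0, 3.478, 7.8288, 13.8, 11.3152, 20.3, 19.488, 7.98, 4.224 → Σ = 88.414
T = 88.414 / 23.7972 = 3.715311… → 3.715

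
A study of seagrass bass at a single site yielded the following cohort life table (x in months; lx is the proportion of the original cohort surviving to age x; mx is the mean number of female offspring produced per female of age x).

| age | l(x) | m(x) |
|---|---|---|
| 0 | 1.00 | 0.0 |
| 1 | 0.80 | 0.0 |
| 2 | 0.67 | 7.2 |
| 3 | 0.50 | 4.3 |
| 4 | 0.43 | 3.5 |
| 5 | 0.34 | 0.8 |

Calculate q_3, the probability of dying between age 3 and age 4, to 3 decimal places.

q_3 = (l_3 − l_4) / l_3 = (0.5 − 0.43) / 0.5
     = 0.07 / 0.5 = 0.14 → 0.140

0.140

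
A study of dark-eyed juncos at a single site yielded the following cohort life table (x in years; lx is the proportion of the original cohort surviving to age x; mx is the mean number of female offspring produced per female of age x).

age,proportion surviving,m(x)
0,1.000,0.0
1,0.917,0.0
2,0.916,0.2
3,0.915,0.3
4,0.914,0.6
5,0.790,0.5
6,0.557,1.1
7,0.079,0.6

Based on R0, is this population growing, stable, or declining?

growing

R0 = Σ lx·mx = 0 + 0 + 0.1832 + 0.2745 + 0.5484 + 0.395 + 0.6127 + 0.0474 = 2.0612
R0 > 1, so the population is growing.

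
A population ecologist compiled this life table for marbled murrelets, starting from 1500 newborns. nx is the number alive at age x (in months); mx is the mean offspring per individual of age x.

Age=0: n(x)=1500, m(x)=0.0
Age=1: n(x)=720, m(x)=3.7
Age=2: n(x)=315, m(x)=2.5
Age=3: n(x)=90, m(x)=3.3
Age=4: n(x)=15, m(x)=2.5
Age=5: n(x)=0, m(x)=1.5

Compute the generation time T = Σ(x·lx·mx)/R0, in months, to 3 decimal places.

lx = nx/n0 = nx/1500: 1, 0.48, 0.21, 0.06, 0.01, 0
lx·mx: 0, 1.776, 0.525, 0.198, 0.025, 0 → R0 = 2.524
x·lx·mx: 0, 1.776, 1.05, 0.594, 0.1, 0 → Σ = 3.52
T = 3.52 / 2.524 = 1.394612… → 1.395

1.395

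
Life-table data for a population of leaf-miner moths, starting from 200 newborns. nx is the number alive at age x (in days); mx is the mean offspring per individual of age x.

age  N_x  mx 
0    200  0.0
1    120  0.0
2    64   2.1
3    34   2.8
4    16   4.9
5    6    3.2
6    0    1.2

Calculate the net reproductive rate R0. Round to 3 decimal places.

1.636

lx = nx/n0 = nx/200: 1, 0.6, 0.32, 0.17, 0.08, 0.03, 0
lx·mx by age: 0, 0, 0.672, 0.476, 0.392, 0.096, 0
R0 = Σ lx·mx = 1.636 → 1.636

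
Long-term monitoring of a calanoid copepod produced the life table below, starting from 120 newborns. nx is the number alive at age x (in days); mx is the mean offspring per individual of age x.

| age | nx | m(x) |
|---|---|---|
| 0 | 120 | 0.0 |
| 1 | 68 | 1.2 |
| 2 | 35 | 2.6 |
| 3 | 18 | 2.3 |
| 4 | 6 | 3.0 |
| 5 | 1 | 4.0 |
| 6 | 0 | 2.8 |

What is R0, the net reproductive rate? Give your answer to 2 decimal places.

1.97

lx = nx/n0 = nx/120: 1, 0.56667…, 0.29167…, 0.15, 0.05, 0.00833…, 0
lx·mx by age: 0, 0.68…, 0.758333…, 0.345, 0.15, 0.033333…, 0
R0 = Σ lx·mx = 1.966667… → 1.97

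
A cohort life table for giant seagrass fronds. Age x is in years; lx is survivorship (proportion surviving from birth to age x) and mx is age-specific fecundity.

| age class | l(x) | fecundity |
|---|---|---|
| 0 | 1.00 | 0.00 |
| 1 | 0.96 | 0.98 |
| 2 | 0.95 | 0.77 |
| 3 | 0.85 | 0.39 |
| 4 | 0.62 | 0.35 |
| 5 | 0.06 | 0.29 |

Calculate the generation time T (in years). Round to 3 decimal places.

1.945

lx·mx: 0, 0.9408, 0.7315, 0.3315, 0.217, 0.0174 → R0 = 2.2382
x·lx·mx: 0, 0.9408, 1.463, 0.9945, 0.868, 0.087 → Σ = 4.3533
T = 4.3533 / 2.2382 = 1.945… → 1.945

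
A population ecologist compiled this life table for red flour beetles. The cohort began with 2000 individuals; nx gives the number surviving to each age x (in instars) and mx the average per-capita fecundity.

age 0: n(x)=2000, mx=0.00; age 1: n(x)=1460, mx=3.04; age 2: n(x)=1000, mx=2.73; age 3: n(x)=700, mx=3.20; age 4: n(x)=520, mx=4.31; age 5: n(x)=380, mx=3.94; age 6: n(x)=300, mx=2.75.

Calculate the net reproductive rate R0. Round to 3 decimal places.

lx = nx/n0 = nx/2000: 1, 0.73, 0.5, 0.35, 0.26, 0.19, 0.15
lx·mx by age: 0, 2.2192, 1.365, 1.12, 1.1206, 0.7486, 0.4125
R0 = Σ lx·mx = 6.9859 → 6.986

6.986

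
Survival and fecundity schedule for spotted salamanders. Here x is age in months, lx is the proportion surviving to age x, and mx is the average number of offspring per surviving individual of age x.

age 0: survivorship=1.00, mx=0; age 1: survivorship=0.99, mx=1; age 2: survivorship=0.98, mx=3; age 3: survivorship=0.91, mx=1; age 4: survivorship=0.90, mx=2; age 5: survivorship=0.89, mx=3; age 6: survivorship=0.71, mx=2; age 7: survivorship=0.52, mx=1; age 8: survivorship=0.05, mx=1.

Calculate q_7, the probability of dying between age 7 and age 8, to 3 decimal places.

0.904

q_7 = (l_7 − l_8) / l_7 = (0.52 − 0.05) / 0.52
     = 0.47 / 0.52 = 0.903846… → 0.904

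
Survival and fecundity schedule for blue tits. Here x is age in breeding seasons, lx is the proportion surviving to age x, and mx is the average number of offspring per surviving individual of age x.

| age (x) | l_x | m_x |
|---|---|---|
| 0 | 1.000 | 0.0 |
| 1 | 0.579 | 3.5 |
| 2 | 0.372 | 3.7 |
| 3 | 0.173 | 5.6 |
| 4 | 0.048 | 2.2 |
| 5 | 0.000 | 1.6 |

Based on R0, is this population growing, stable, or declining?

R0 = Σ lx·mx = 0 + 2.0265 + 1.3764 + 0.9688 + 0.1056 + 0 = 4.4773
R0 > 1, so the population is growing.

growing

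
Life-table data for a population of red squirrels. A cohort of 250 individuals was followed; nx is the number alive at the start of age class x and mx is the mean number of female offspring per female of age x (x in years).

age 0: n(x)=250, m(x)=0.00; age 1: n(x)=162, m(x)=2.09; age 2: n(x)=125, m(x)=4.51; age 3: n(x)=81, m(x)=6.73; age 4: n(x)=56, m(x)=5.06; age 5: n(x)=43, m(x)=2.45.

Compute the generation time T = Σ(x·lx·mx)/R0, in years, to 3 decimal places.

2.593

lx = nx/n0 = nx/250: 1, 0.648, 0.5, 0.324, 0.224, 0.172
lx·mx: 0, 1.35432, 2.255, 2.18052, 1.13344, 0.4214 → R0 = 7.34468
x·lx·mx: 0, 1.35432, 4.51, 6.54156, 4.53376, 2.107 → Σ = 19.04664
T = 19.04664 / 7.34468 = 2.593257… → 2.593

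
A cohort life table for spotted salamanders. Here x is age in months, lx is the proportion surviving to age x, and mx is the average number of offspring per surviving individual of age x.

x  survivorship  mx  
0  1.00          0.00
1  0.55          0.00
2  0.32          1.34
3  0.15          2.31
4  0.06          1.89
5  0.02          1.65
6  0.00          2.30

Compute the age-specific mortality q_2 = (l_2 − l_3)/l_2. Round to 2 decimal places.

q_2 = (l_2 − l_3) / l_2 = (0.32 − 0.15) / 0.32
     = 0.17 / 0.32 = 0.53125 → 0.53

0.53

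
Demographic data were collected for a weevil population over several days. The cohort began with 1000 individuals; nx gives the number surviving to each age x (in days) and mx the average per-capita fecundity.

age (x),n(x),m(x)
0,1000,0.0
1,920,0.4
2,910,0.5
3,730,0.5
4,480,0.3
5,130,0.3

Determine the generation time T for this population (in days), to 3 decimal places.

lx = nx/n0 = nx/1000: 1, 0.92, 0.91, 0.73, 0.48, 0.13
lx·mx: 0, 0.368, 0.455, 0.365, 0.144, 0.039 → R0 = 1.371
x·lx·mx: 0, 0.368, 0.91, 1.095, 0.576, 0.195 → Σ = 3.144
T = 3.144 / 1.371 = 2.293217… → 2.293

2.293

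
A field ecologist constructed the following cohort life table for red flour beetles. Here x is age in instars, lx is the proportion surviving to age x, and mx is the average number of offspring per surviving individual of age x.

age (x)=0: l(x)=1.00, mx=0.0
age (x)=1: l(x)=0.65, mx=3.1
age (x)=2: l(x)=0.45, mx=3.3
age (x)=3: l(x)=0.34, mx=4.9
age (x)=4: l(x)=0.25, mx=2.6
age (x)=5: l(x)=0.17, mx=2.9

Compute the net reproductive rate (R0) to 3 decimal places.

lx·mx by age: 0, 2.015, 1.485, 1.666, 0.65, 0.493
R0 = Σ lx·mx = 6.309 → 6.309

6.309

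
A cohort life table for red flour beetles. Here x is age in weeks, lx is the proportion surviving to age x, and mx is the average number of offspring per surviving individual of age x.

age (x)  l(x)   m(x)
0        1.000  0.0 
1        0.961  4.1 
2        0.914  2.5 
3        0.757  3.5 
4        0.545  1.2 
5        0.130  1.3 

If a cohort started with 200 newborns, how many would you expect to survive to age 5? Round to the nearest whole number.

Expected survivors = N0 · l_5 = 200 × 0.130 = 26 → 26

26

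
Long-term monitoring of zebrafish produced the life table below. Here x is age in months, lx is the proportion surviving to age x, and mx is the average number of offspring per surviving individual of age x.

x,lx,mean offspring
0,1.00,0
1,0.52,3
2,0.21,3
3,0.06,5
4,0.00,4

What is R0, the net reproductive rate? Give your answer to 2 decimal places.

lx·mx by age: 0, 1.56, 0.63, 0.3, 0
R0 = Σ lx·mx = 2.49 → 2.49

2.49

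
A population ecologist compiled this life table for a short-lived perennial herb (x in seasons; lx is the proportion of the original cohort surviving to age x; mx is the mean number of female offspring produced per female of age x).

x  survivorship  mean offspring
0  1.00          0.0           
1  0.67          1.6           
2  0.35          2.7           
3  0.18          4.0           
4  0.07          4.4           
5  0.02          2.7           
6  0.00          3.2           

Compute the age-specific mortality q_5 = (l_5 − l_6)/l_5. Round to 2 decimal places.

q_5 = (l_5 − l_6) / l_5 = (0.02 − 0) / 0.02
     = 0.02 / 0.02 = 1 → 1.00

1.00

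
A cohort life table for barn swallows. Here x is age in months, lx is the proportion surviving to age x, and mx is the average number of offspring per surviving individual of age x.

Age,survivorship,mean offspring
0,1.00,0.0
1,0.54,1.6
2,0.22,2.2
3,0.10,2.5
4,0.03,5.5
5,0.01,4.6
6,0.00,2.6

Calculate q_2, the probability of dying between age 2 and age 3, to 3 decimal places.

q_2 = (l_2 − l_3) / l_2 = (0.22 − 0.1) / 0.22
     = 0.12 / 0.22 = 0.545455… → 0.545

0.545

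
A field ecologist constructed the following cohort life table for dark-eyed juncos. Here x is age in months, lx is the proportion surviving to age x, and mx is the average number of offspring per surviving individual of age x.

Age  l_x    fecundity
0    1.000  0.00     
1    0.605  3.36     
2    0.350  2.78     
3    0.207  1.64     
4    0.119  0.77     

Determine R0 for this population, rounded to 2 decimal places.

lx·mx by age: 0, 2.0328, 0.973, 0.33948, 0.09163
R0 = Σ lx·mx = 3.43691 → 3.44

3.44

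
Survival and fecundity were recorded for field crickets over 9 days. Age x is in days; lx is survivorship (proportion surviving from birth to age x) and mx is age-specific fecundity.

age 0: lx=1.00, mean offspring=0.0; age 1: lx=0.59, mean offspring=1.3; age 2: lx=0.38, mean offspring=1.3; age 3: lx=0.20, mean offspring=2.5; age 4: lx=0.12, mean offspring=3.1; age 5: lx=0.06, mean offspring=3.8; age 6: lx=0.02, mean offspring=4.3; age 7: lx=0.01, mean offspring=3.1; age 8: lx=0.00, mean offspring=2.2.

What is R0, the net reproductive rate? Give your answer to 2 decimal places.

lx·mx by age: 0, 0.767, 0.494, 0.5, 0.372, 0.228, 0.086, 0.031, 0
R0 = Σ lx·mx = 2.478 → 2.48

2.48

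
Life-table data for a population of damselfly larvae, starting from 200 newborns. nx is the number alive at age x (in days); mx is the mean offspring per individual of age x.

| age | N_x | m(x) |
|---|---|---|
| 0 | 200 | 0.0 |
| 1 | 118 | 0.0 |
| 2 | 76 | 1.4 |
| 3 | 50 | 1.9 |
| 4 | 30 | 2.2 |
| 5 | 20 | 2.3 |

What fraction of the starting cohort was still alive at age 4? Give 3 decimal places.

l_4 = n_4/n_0 = 30/200 = 0.15 → 0.150

0.150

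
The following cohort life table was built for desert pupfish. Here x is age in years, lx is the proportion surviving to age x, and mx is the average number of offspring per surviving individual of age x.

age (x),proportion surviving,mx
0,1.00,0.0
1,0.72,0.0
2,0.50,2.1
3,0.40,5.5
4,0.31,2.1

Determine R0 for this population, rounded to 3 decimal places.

3.901

lx·mx by age: 0, 0, 1.05, 2.2, 0.651
R0 = Σ lx·mx = 3.901 → 3.901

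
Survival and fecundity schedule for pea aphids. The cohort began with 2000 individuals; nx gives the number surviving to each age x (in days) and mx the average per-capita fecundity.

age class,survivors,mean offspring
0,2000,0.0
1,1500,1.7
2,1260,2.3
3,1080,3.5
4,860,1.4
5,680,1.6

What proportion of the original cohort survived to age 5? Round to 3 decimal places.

0.340

l_5 = n_5/n_0 = 680/2000 = 0.34 → 0.340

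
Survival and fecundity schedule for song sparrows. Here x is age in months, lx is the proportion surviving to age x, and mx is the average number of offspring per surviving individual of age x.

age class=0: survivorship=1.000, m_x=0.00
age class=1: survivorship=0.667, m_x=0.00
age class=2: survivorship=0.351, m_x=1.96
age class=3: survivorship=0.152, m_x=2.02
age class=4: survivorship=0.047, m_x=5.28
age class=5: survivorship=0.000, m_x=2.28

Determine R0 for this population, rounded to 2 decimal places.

lx·mx by age: 0, 0, 0.68796, 0.30704, 0.24816, 0
R0 = Σ lx·mx = 1.24316 → 1.24

1.24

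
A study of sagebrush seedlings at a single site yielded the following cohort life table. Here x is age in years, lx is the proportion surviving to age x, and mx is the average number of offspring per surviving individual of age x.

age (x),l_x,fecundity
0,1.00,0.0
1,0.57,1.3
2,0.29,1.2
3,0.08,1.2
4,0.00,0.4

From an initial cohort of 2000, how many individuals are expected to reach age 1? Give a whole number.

Expected survivors = N0 · l_1 = 2000 × 0.57 = 1140 → 1140

1140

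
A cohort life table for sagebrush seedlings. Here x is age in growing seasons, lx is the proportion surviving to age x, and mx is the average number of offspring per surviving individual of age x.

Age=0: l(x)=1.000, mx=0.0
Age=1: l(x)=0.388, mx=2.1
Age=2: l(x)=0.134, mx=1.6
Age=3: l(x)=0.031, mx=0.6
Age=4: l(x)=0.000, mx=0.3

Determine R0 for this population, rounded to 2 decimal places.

lx·mx by age: 0, 0.8148, 0.2144, 0.0186, 0
R0 = Σ lx·mx = 1.0478 → 1.05

1.05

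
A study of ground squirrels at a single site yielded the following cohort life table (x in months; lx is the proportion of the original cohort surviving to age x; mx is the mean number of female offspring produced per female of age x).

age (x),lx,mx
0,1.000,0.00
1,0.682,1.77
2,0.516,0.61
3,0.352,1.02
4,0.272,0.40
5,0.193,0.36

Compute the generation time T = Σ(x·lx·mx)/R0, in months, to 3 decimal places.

lx·mx: 0, 1.20714, 0.31476, 0.35904, 0.1088, 0.06948 → R0 = 2.05922
x·lx·mx: 0, 1.20714, 0.62952, 1.07712, 0.4352, 0.3474 → Σ = 3.69638
T = 3.69638 / 2.05922 = 1.795039… → 1.795

1.795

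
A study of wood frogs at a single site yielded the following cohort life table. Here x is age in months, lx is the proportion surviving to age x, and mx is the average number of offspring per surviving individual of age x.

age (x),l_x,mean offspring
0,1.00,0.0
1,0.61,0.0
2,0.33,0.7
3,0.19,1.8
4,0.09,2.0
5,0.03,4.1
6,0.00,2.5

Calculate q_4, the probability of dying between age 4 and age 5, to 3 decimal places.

0.667

q_4 = (l_4 − l_5) / l_4 = (0.09 − 0.03) / 0.09
     = 0.06 / 0.09 = 0.666667… → 0.667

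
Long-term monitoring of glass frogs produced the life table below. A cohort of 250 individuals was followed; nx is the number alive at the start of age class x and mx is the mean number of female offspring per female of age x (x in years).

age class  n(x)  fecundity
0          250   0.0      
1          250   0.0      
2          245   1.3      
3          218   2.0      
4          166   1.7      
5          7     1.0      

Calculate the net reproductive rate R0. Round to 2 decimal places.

lx = nx/n0 = nx/250: 1, 1, 0.98, 0.872, 0.664, 0.028
lx·mx by age: 0, 0, 1.274, 1.744, 1.1288, 0.028
R0 = Σ lx·mx = 4.1748 → 4.17

4.17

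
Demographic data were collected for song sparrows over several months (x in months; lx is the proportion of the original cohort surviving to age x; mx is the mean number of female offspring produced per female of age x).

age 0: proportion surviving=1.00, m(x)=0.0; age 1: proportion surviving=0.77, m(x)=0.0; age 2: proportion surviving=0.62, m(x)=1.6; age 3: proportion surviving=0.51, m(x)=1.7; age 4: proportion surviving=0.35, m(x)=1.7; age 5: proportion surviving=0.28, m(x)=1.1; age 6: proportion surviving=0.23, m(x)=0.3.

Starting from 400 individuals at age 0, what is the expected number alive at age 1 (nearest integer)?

Expected survivors = N0 · l_1 = 400 × 0.77 = 308 → 308

308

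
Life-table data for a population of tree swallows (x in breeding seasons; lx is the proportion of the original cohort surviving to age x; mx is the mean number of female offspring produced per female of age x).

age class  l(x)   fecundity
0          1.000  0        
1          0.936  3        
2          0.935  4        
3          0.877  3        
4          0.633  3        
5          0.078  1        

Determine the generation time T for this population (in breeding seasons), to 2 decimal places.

lx·mx: 0, 2.808, 3.74, 2.631, 1.899, 0.078 → R0 = 11.156
x·lx·mx: 0, 2.808, 7.48, 7.893, 7.596, 0.39 → Σ = 26.167
T = 26.167 / 11.156 = 2.345554… → 2.35

2.35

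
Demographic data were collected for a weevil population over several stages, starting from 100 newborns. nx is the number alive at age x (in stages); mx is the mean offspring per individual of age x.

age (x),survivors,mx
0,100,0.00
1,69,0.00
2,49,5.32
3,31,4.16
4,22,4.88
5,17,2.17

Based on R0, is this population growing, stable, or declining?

growing

lx = nx/n0 = nx/100: 1, 0.69, 0.49, 0.31, 0.22, 0.17
R0 = Σ lx·mx = 0 + 0 + 2.6068 + 1.2896 + 1.0736 + 0.3689 = 5.3389
R0 > 1, so the population is growing.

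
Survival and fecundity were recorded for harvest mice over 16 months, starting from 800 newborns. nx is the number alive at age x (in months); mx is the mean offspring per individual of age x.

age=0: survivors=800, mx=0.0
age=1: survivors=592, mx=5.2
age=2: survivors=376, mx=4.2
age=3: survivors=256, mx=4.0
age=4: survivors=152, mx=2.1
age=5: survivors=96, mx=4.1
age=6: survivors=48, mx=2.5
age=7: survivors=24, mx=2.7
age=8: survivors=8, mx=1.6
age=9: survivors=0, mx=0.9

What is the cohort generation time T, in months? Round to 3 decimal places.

2.098

lx = nx/n0 = nx/800: 1, 0.74, 0.47, 0.32, 0.19, 0.12, 0.06, 0.03, 0.01, 0
lx·mx: 0, 3.848, 1.974, 1.28, 0.399, 0.492, 0.15, 0.081, 0.016, 0 → R0 = 8.24
x·lx·mx: 0, 3.848, 3.948, 3.84, 1.596, 2.46, 0.9, 0.567, 0.128, 0 → Σ = 17.287
T = 17.287 / 8.24 = 2.097937… → 2.098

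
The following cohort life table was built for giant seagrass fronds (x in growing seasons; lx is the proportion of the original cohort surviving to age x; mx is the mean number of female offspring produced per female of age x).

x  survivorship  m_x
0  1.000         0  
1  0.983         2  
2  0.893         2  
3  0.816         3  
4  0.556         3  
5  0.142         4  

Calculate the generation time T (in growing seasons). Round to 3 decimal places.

lx·mx: 0, 1.966, 1.786, 2.448, 1.668, 0.568 → R0 = 8.436
x·lx·mx: 0, 1.966, 3.572, 7.344, 6.672, 2.84 → Σ = 22.394
T = 22.394 / 8.436 = 2.654576… → 2.655

2.655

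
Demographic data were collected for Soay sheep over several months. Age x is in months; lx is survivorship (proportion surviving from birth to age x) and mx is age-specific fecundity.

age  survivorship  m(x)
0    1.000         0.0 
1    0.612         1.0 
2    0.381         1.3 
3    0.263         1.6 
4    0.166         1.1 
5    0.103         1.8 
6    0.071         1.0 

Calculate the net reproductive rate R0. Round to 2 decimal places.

lx·mx by age: 0, 0.612, 0.4953, 0.4208, 0.1826, 0.1854, 0.071
R0 = Σ lx·mx = 1.9671 → 1.97

1.97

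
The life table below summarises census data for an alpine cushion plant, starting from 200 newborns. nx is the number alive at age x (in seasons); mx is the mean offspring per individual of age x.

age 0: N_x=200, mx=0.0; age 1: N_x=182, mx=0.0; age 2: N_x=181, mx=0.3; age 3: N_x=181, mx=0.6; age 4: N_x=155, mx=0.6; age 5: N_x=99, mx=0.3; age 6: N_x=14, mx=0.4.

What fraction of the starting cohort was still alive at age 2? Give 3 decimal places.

0.905

l_2 = n_2/n_0 = 181/200 = 0.905 → 0.905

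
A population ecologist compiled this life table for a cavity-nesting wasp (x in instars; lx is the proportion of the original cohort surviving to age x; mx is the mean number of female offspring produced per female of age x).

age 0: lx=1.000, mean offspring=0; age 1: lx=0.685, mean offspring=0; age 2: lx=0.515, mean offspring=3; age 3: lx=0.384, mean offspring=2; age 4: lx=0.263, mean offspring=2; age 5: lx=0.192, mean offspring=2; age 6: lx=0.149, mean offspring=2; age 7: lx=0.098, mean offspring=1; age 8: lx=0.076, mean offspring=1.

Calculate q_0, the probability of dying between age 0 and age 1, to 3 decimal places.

0.315

q_0 = (l_0 − l_1) / l_0 = (1 − 0.685) / 1
     = 0.315 / 1 = 0.315 → 0.315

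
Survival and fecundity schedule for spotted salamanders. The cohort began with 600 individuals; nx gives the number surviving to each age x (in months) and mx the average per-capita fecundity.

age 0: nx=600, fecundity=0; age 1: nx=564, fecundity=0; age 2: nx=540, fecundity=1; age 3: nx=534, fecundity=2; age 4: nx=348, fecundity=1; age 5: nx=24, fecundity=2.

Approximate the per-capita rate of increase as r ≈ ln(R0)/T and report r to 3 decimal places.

0.409

lx = nx/n0 = nx/600: 1, 0.94, 0.9, 0.89, 0.58, 0.04
R0 = Σ lx·mx = 0 + 0 + 0.9 + 1.78 + 0.58 + 0.08 = 3.34
Σ x·lx·mx = 9.86; T = 9.86/3.34 = 2.9521…
r ≈ ln(R0)/T = ln(3.34)/2.9521… = 0.40851… → 0.409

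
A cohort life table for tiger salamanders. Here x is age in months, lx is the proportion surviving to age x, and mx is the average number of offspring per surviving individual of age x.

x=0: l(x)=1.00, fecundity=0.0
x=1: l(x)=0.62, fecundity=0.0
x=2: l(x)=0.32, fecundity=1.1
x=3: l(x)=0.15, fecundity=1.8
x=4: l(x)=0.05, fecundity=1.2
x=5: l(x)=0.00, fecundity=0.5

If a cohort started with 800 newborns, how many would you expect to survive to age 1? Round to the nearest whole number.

496

Expected survivors = N0 · l_1 = 800 × 0.62 = 496 → 496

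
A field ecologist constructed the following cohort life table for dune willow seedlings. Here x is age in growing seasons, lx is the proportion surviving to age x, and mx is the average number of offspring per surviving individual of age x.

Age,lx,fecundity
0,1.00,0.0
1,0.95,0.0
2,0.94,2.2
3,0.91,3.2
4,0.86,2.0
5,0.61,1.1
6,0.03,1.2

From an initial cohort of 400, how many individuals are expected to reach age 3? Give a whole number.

364

Expected survivors = N0 · l_3 = 400 × 0.91 = 364 → 364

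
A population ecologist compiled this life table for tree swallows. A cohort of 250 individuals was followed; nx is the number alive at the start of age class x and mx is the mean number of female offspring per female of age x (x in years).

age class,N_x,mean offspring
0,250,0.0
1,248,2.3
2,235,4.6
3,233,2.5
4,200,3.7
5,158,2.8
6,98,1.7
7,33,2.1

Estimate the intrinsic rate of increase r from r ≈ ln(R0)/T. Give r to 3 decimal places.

lx = nx/n0 = nx/250: 1, 0.992, 0.94, 0.932, 0.8, 0.632, 0.392, 0.132
R0 = Σ lx·mx = 0 + 2.2816 + 4.324 + 2.33 + 2.96 + 1.7696 + 0.6664 + 0.2772 = 14.6088
Σ x·lx·mx = 44.5464; T = 44.5464/14.6088 = 3.04929…
r ≈ ln(R0)/T = ln(14.6088)/3.04929… = 0.87943… → 0.879

0.879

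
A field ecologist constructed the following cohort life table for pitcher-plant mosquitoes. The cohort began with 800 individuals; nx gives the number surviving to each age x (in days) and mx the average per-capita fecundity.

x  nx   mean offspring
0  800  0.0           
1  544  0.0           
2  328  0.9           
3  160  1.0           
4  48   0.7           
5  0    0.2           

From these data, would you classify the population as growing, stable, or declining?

lx = nx/n0 = nx/800: 1, 0.68, 0.41, 0.2, 0.06, 0
R0 = Σ lx·mx = 0 + 0 + 0.369 + 0.2 + 0.042 + 0 = 0.611
R0 < 1, so the population is declining.

declining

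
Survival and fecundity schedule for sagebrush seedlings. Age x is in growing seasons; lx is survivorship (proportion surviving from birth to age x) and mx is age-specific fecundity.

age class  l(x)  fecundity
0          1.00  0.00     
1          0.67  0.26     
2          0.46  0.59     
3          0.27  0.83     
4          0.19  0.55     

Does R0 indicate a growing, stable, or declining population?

declining

R0 = Σ lx·mx = 0 + 0.1742 + 0.2714 + 0.2241 + 0.1045 = 0.7742
R0 < 1, so the population is declining.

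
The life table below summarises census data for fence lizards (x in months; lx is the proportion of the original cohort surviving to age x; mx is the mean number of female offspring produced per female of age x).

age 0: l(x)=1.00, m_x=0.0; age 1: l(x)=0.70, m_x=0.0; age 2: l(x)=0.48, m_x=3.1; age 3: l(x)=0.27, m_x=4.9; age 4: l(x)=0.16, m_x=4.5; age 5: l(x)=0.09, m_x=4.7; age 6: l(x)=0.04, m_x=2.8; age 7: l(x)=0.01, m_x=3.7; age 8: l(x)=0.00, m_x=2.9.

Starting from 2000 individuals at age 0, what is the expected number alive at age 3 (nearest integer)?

540

Expected survivors = N0 · l_3 = 2000 × 0.27 = 540 → 540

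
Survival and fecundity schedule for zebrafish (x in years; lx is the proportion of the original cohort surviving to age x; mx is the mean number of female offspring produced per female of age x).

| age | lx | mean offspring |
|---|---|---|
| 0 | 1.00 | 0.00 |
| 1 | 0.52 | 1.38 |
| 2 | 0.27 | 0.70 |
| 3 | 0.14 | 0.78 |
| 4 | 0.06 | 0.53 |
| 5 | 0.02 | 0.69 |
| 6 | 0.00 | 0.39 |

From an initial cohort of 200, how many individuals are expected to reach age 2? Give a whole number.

54

Expected survivors = N0 · l_2 = 200 × 0.27 = 54 → 54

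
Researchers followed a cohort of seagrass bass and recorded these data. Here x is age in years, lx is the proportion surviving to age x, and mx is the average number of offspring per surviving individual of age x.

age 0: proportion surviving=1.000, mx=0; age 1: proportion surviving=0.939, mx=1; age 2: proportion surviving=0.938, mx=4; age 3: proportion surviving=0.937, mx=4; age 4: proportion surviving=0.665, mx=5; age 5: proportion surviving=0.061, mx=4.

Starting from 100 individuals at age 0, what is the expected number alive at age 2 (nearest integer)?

94

Expected survivors = N0 · l_2 = 100 × 0.938 = 93.8 → 94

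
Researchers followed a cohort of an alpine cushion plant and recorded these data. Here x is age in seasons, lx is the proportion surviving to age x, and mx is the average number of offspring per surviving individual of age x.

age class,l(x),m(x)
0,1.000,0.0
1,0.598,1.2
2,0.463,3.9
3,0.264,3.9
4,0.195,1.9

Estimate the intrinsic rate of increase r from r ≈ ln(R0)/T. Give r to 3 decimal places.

0.603

R0 = Σ lx·mx = 0 + 0.7176 + 1.8057 + 1.0296 + 0.3705 = 3.9234
Σ x·lx·mx = 8.8998; T = 8.8998/3.9234 = 2.26839…
r ≈ ln(R0)/T = ln(3.9234)/2.26839… = 0.60261… → 0.603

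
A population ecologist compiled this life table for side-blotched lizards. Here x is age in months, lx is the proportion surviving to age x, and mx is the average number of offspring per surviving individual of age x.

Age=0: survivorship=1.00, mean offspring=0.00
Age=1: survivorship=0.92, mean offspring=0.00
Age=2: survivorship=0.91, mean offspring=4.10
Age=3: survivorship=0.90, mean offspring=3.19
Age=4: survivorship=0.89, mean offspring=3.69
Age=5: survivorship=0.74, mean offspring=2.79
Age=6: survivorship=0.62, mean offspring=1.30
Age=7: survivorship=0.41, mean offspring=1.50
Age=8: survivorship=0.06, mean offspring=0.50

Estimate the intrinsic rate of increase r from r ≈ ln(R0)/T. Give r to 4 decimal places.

R0 = Σ lx·mx = 0 + 0 + 3.731 + 2.871 + 3.2841 + 2.0646 + 0.806 + 0.615 + 0.03 = 13.4017
Σ x·lx·mx = 48.9154; T = 48.9154/13.4017 = 3.64994…
r ≈ ln(R0)/T = ln(13.4017)/3.64994… = 0.711075… → 0.7111

0.7111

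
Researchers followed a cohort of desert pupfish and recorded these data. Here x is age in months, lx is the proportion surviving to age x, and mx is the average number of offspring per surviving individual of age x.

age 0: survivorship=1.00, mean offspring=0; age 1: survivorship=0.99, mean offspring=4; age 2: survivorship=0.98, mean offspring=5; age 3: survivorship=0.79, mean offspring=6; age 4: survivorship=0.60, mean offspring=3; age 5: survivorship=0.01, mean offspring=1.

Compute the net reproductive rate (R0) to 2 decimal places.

15.41

lx·mx by age: 0, 3.96, 4.9, 4.74, 1.8, 0.01
R0 = Σ lx·mx = 15.41 → 15.41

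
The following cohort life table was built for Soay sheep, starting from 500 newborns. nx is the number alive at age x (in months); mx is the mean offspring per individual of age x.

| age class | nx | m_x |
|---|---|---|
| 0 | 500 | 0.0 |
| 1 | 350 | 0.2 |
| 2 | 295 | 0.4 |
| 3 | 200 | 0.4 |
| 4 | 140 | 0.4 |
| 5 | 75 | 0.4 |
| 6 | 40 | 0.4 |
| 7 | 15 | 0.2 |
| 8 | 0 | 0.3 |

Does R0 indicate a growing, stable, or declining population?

declining

lx = nx/n0 = nx/500: 1, 0.7, 0.59, 0.4, 0.28, 0.15, 0.08, 0.03, 0
R0 = Σ lx·mx = 0 + 0.14 + 0.236 + 0.16 + 0.112 + 0.06 + 0.032 + 0.006 + 0 = 0.746
R0 < 1, so the population is declining.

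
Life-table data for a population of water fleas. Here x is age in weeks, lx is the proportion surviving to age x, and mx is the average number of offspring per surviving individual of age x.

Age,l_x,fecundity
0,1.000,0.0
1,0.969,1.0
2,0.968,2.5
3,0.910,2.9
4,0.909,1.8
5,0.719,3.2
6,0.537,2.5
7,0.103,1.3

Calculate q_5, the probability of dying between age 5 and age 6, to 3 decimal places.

q_5 = (l_5 − l_6) / l_5 = (0.719 − 0.537) / 0.719
     = 0.182 / 0.719 = 0.253129… → 0.253

0.253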